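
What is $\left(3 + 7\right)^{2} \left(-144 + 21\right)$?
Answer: $-12300$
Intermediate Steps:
$\left(3 + 7\right)^{2} \left(-144 + 21\right) = 10^{2} \left(-123\right) = 100 \left(-123\right) = -12300$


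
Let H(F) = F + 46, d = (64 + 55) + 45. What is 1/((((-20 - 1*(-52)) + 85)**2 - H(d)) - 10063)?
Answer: 1/3416 ≈ 0.00029274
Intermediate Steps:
d = 164 (d = 119 + 45 = 164)
H(F) = 46 + F
1/((((-20 - 1*(-52)) + 85)**2 - H(d)) - 10063) = 1/((((-20 - 1*(-52)) + 85)**2 - (46 + 164)) - 10063) = 1/((((-20 + 52) + 85)**2 - 1*210) - 10063) = 1/(((32 + 85)**2 - 210) - 10063) = 1/((117**2 - 210) - 10063) = 1/((13689 - 210) - 10063) = 1/(13479 - 10063) = 1/3416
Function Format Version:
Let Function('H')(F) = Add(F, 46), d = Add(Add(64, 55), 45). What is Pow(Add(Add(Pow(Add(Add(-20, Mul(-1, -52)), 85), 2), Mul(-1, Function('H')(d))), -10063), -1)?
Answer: Rational(1, 3416) ≈ 0.00029274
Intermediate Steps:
d = 164 (d = Add(119, 45) = 164)
Function('H')(F) = Add(46, F)
Pow(Add(Add(Pow(Add(Add(-20, Mul(-1, -52)), 85), 2), Mul(-1, Function('H')(d))), -10063), -1) = Pow(Add(Add(Pow(Add(Add(-20, Mul(-1, -52)), 85), 2), Mul(-1, Add(46, 164))), -10063), -1) = Pow(Add(Add(Pow(Add(Add(-20, 52), 85), 2), Mul(-1, 210)), -10063), -1) = Pow(Add(Add(Pow(Add(32, 85), 2), -210), -10063), -1) = Pow(Add(Add(Pow(117, 2), -210), -10063), -1) = Pow(Add(Add(13689, -210), -10063), -1) = Pow(Add(13479, -10063), -1) = Pow(3416, -1) = Rational(1, 3416)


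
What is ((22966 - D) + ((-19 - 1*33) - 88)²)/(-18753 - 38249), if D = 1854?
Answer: -20356/28501 ≈ -0.71422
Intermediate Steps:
((22966 - D) + ((-19 - 1*33) - 88)²)/(-18753 - 38249) = ((22966 - 1*1854) + ((-19 - 1*33) - 88)²)/(-18753 - 38249) = ((22966 - 1854) + ((-19 - 33) - 88)²)/(-57002) = (21112 + (-52 - 88)²)*(-1/57002) = (21112 + (-140)²)*(-1/57002) = (21112 + 19600)*(-1/57002) = 40712*(-1/57002) = -20356/28501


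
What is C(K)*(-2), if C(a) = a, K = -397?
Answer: 794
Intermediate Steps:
C(K)*(-2) = -397*(-2) = 794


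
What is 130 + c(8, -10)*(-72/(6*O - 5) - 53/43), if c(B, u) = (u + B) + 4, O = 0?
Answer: 33612/215 ≈ 156.33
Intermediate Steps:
c(B, u) = 4 + B + u (c(B, u) = (B + u) + 4 = 4 + B + u)
130 + c(8, -10)*(-72/(6*O - 5) - 53/43) = 130 + (4 + 8 - 10)*(-72/(6*0 - 5) - 53/43) = 130 + 2*(-72/(0 - 5) - 53*1/43) = 130 + 2*(-72/(-5) - 53/43) = 130 + 2*(-72*(-1/5) - 53/43) = 130 + 2*(72/5 - 53/43) = 130 + 2*(2831/215) = 130 + 5662/215 = 33612/215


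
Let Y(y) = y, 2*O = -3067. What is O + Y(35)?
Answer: -2997/2 ≈ -1498.5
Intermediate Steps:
O = -3067/2 (O = (1/2)*(-3067) = -3067/2 ≈ -1533.5)
O + Y(35) = -3067/2 + 35 = -2997/2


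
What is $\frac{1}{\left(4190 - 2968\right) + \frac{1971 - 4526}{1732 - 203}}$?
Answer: $\frac{1529}{1865883} \approx 0.00081945$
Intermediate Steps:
$\frac{1}{\left(4190 - 2968\right) + \frac{1971 - 4526}{1732 - 203}} = \frac{1}{\left(4190 - 2968\right) - \frac{2555}{1529}} = \frac{1}{1222 - \frac{2555}{1529}} = \frac{1}{\frac{1865883}{1529}} = \frac{1529}{1865883}$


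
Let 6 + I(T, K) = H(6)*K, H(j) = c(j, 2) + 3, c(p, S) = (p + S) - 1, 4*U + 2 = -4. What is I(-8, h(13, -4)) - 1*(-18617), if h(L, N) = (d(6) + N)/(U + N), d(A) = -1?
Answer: 204821/11 ≈ 18620.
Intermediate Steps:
U = -3/2 (U = -1/2 + (1/4)*(-4) = -1/2 - 1 = -3/2 ≈ -1.5000)
c(p, S) = -1 + S + p (c(p, S) = (S + p) - 1 = -1 + S + p)
H(j) = 4 + j (H(j) = (-1 + 2 + j) + 3 = (1 + j) + 3 = 4 + j)
h(L, N) = (-1 + N)/(-3/2 + N)
I(T, K) = -6 + 10*K (I(T, K) = -6 + (4 + 6)*K = -6 + 10*K)
I(-8, h(13, -4)) - 1*(-18617) = (-6 + 10*(2*(-1 - 4)/(-3 + 2*(-4)))) - 1*(-18617) = (-6 + 10*(2*(-5)/(-3 - 8))) + 18617 = (-6 + 10*(2*(-5)/(-11))) + 18617 = (-6 + 10*(2*(-1/11)*(-5))) + 18617 = (-6 + 10*(10/11)) + 18617 = (-6 + 100/11) + 18617 = 34/11 + 18617 = 204821/11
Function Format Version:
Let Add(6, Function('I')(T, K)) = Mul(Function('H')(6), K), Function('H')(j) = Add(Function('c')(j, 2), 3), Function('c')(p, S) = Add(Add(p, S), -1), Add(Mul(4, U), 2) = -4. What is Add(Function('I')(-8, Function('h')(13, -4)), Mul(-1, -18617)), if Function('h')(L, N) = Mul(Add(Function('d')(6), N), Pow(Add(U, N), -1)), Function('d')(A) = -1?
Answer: Rational(204821, 11) ≈ 18620.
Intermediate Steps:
U = Rational(-3, 2) (U = Add(Rational(-1, 2), Mul(Rational(1, 4), -4)) = Add(Rational(-1, 2), -1) = Rational(-3, 2) ≈ -1.5000)
Function('c')(p, S) = Add(-1, S, p) (Function('c')(p, S) = Add(Add(S, p), -1) = Add(-1, S, p))
Function('H')(j) = Add(4, j) (Function('H')(j) = Add(Add(-1, 2, j), 3) = Add(Add(1, j), 3) = Add(4, j))
Function('h')(L, N) = Mul(Pow(Add(Rational(-3, 2), N), -1), Add(-1, N)) (Function('h')(L, N) = Mul(Add(-1, N), Pow(Add(Rational(-3, 2), N), -1)) = Mul(Pow(Add(Rational(-3, 2), N), -1), Add(-1, N)))
Function('I')(T, K) = Add(-6, Mul(10, K)) (Function('I')(T, K) = Add(-6, Mul(Add(4, 6), K)) = Add(-6, Mul(10, K)))
Add(Function('I')(-8, Function('h')(13, -4)), Mul(-1, -18617)) = Add(Add(-6, Mul(10, Mul(2, Pow(Add(-3, Mul(2, -4)), -1), Add(-1, -4)))), Mul(-1, -18617)) = Add(Add(-6, Mul(10, Mul(2, Pow(Add(-3, -8), -1), -5))), 18617) = Add(Add(-6, Mul(10, Mul(2, Pow(-11, -1), -5))), 18617) = Add(Add(-6, Mul(10, Mul(2, Rational(-1, 11), -5))), 18617) = Add(Add(-6, Mul(10, Rational(10, 11))), 18617) = Add(Add(-6, Rational(100, 11)), 18617) = Add(Rational(34, 11), 18617) = Rational(204821, 11)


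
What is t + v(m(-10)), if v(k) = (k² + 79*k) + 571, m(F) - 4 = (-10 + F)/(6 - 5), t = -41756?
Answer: -42193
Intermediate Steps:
m(F) = -6 + F (m(F) = 4 + (-10 + F)/(6 - 5) = 4 + (-10 + F)/1 = 4 + (-10 + F)*1 = 4 + (-10 + F) = -6 + F)
v(k) = 571 + k² + 79*k
t + v(m(-10)) = -41756 + (571 + (-6 - 10)² + 79*(-6 - 10)) = -41756 + (571 + (-16)² + 79*(-16)) = -41756 + (571 + 256 - 1264) = -41756 - 437 = -42193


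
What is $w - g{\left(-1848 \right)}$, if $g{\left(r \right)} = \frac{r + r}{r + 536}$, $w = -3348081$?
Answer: $- \frac{274542873}{82} \approx -3.3481 \cdot 10^{6}$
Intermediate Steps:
$g{\left(r \right)} = \frac{2 r}{536 + r}$
$w - g{\left(-1848 \right)} = -3348081 - 2 \left(-1848\right) \frac{1}{536 - 1848} = -3348081 - 2 \left(-1848\right) \frac{1}{-1312} = -3348081 - 2 \left(-1848\right) \left(- \frac{1}{1312}\right) = -3348081 - \frac{231}{82} = - \frac{274542873}{82}$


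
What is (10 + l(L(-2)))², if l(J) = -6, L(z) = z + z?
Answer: 16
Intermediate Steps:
L(z) = 2*z
(10 + l(L(-2)))² = (10 - 6)² = 4² = 16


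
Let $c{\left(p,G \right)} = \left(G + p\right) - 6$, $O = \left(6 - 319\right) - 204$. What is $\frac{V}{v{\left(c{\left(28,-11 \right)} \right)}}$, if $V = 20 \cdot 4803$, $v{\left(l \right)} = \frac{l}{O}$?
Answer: $-4514820$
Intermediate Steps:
$O = -517$ ($O = -313 - 204 = -517$)
$c{\left(p,G \right)} = -6 + G + p$
$v{\left(l \right)} = - \frac{l}{517}$ ($v{\left(l \right)} = \frac{l}{-517} = l \left(- \frac{1}{517}\right) = - \frac{l}{517}$)
$V = 96060$
$\frac{V}{v{\left(c{\left(28,-11 \right)} \right)}} = \frac{96060}{\left(- \frac{1}{517}\right) \left(-6 - 11 + 28\right)} = \frac{96060}{\left(- \frac{1}{517}\right) 11} = \frac{96060}{- \frac{1}{47}} = 96060 \left(-47\right) = -4514820$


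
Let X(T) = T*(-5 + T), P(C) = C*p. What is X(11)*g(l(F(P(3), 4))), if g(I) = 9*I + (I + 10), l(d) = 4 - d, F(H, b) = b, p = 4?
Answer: 660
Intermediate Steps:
P(C) = 4*C (P(C) = C*4 = 4*C)
g(I) = 10 + 10*I (g(I) = 9*I + (10 + I) = 10 + 10*I)
X(11)*g(l(F(P(3), 4))) = (11*(-5 + 11))*(10 + 10*(4 - 1*4)) = (11*6)*(10 + 10*(4 - 4)) = 66*(10 + 10*0) = 66*(10 + 0) = 66*10 = 660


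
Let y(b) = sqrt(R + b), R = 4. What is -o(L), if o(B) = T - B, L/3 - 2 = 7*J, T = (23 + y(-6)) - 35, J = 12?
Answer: 270 - I*sqrt(2) ≈ 270.0 - 1.4142*I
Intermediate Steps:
y(b) = sqrt(4 + b)
T = -12 + I*sqrt(2) (T = (23 + sqrt(4 - 6)) - 35 = (23 + sqrt(-2)) - 35 = (23 + I*sqrt(2)) - 35 = -12 + I*sqrt(2) ≈ -12.0 + 1.4142*I)
L = 258 (L = 6 + 3*(7*12) = 6 + 3*84 = 6 + 252 = 258)
o(B) = -12 - B + I*sqrt(2) (o(B) = (-12 + I*sqrt(2)) - B = -12 - B + I*sqrt(2))
-o(L) = -(-12 - 1*258 + I*sqrt(2)) = -(-12 - 258 + I*sqrt(2)) = -(-270 + I*sqrt(2)) = 270 - I*sqrt(2)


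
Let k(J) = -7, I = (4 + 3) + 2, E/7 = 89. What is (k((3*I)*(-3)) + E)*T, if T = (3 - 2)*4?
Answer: 2464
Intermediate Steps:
E = 623 (E = 7*89 = 623)
I = 9 (I = 7 + 2 = 9)
T = 4 (T = 1*4 = 4)
(k((3*I)*(-3)) + E)*T = (-7 + 623)*4 = 616*4 = 2464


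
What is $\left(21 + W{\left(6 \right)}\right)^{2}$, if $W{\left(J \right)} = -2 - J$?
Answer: $169$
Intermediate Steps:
$\left(21 + W{\left(6 \right)}\right)^{2} = \left(21 - 8\right)^{2} = 13^{2} = 169$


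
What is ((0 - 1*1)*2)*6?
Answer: -12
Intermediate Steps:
((0 - 1*1)*2)*6 = ((0 - 1)*2)*6 = -1*2*6 = -2*6 = -12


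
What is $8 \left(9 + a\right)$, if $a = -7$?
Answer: $16$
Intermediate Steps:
$8 \left(9 + a\right) = 8 \left(9 - 7\right) = 8 \cdot 2 = 16$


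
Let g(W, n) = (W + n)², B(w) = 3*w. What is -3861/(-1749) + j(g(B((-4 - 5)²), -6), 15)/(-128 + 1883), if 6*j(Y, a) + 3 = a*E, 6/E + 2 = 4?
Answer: 205706/93015 ≈ 2.2115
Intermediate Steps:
E = 3 (E = 6/(-2 + 4) = 6/2 = 6*(½) = 3)
j(Y, a) = -½ + a/2 (j(Y, a) = -½ + (a*3)/6 = -½ + (3*a)/6 = -½ + a/2)
-3861/(-1749) + j(g(B((-4 - 5)²), -6), 15)/(-128 + 1883) = -3861/(-1749) + (-½ + (½)*15)/(-128 + 1883) = -3861*(-1/1749) + (-½ + 15/2)/1755 = 117/53 + 7*(1/1755) = 117/53 + 7/1755 = 205706/93015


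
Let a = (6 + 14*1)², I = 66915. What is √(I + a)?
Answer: √67315 ≈ 259.45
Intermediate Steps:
a = 400 (a = (6 + 14)² = 20² = 400)
√(I + a) = √(66915 + 400) = √67315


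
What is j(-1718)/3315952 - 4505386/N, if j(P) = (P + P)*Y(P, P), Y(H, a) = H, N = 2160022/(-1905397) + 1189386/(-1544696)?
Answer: 2748204734949594239681241/1161169679902987838 ≈ 2.3668e+6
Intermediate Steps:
N = -2801414929777/1471629562156 (N = 2160022*(-1/1905397) + 1189386*(-1/1544696) = -2160022/1905397 - 594693/772348 = -2801414929777/1471629562156 ≈ -1.9036)
j(P) = 2*P² (j(P) = (P + P)*P = (2*P)*P = 2*P²)
j(-1718)/3315952 - 4505386/N = (2*(-1718)²)/3315952 - 4505386/(-2801414929777/1471629562156) = (2*2951524)*(1/3315952) - 4505386*(-1471629562156/2801414929777) = 5903048*(1/3315952) + 6630259226523772216/2801414929777 = 737881/414494 + 6630259226523772216/2801414929777 = 2748204734949594239681241/1161169679902987838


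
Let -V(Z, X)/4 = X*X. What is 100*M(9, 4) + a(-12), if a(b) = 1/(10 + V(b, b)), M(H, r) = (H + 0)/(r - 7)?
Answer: -169801/566 ≈ -300.00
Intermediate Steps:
V(Z, X) = -4*X² (V(Z, X) = -4*X*X = -4*X²)
M(H, r) = H/(-7 + r)
a(b) = 1/(10 - 4*b²)
100*M(9, 4) + a(-12) = 100*(9/(-7 + 4)) - 1/(-10 + 4*(-12)²) = 100*(9/(-3)) - 1/(-10 + 4*144) = 100*(9*(-⅓)) - 1/(-10 + 576) = 100*(-3) - 1/566 = -300 - 1*1/566 = -300 - 1/566 = -169801/566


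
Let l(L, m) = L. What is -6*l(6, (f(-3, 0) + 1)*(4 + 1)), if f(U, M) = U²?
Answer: -36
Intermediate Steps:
-6*l(6, (f(-3, 0) + 1)*(4 + 1)) = -6*6 = -36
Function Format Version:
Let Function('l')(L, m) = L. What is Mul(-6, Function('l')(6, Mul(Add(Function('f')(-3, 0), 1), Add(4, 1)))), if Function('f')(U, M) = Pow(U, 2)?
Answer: -36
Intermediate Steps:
Mul(-6, Function('l')(6, Mul(Add(Function('f')(-3, 0), 1), Add(4, 1)))) = Mul(-6, 6) = -36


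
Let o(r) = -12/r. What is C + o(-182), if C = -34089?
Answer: -3102093/91 ≈ -34089.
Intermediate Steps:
C + o(-182) = -34089 - 12/(-182) = -34089 - 12*(-1/182) = -34089 + 6/91 = -3102093/91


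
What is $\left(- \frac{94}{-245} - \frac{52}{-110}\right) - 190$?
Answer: $- \frac{509742}{2695} \approx -189.14$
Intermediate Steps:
$\left(- \frac{94}{-245} - \frac{52}{-110}\right) - 190 = \left(\left(-94\right) \left(- \frac{1}{245}\right) - - \frac{26}{55}\right) - 190 = \left(\frac{94}{245} + \frac{26}{55}\right) - 190 = \frac{2308}{2695} - 190 = - \frac{509742}{2695}$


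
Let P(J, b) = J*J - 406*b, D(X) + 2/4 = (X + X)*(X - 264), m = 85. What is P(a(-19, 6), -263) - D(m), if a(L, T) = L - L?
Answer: 274417/2 ≈ 1.3721e+5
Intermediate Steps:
a(L, T) = 0
D(X) = -1/2 + 2*X*(-264 + X) (D(X) = -1/2 + (X + X)*(X - 264) = -1/2 + (2*X)*(-264 + X) = -1/2 + 2*X*(-264 + X))
P(J, b) = J**2 - 406*b
P(a(-19, 6), -263) - D(m) = (0**2 - 406*(-263)) - (-1/2 - 528*85 + 2*85**2) = (0 + 106778) - (-1/2 - 44880 + 2*7225) = 106778 - (-1/2 - 44880 + 14450) = 106778 - 1*(-60861/2) = 106778 + 60861/2 = 274417/2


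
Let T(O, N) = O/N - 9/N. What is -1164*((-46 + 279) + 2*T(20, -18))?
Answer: -809368/3 ≈ -2.6979e+5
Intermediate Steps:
T(O, N) = -9/N + O/N
-1164*((-46 + 279) + 2*T(20, -18)) = -1164*((-46 + 279) + 2*((-9 + 20)/(-18))) = -1164*(233 + 2*(-1/18*11)) = -1164*(233 + 2*(-11/18)) = -1164*(233 - 11/9) = -1164*2086/9 = -809368/3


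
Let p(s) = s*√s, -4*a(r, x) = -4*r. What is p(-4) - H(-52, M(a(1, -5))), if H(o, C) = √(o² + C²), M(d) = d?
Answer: -√2705 - 8*I ≈ -52.01 - 8.0*I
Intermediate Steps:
a(r, x) = r (a(r, x) = -(-1)*r = r)
p(s) = s^(3/2)
H(o, C) = √(C² + o²)
p(-4) - H(-52, M(a(1, -5))) = (-4)^(3/2) - √(1² + (-52)²) = -8*I - √(1 + 2704) = -8*I - √2705 = -√2705 - 8*I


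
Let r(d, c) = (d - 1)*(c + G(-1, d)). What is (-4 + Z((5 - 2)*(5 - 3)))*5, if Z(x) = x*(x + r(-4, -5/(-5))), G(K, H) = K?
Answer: 160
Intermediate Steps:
r(d, c) = (-1 + c)*(-1 + d) (r(d, c) = (d - 1)*(c - 1) = (-1 + d)*(-1 + c) = (-1 + c)*(-1 + d))
Z(x) = x² (Z(x) = x*(x + (1 - (-5)/(-5) - 1*(-4) - 5/(-5)*(-4))) = x*(x + (1 - (-5)*(-1)/5 + 4 - 5*(-⅕)*(-4))) = x*(x + (1 - 1*1 + 4 + 1*(-4))) = x*(x + (1 - 1 + 4 - 4)) = x*(x + 0) = x*x = x²)
(-4 + Z((5 - 2)*(5 - 3)))*5 = (-4 + ((5 - 2)*(5 - 3))²)*5 = (-4 + (3*2)²)*5 = (-4 + 6²)*5 = (-4 + 36)*5 = 32*5 = 160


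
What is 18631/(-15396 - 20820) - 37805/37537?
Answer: -2068497727/1359439992 ≈ -1.5216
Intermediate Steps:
18631/(-15396 - 20820) - 37805/37537 = 18631/(-36216) - 37805*1/37537 = 18631*(-1/36216) - 37805/37537 = -18631/36216 - 37805/37537 = -2068497727/1359439992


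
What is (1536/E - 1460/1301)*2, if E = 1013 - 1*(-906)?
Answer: -1606808/2496619 ≈ -0.64359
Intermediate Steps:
E = 1919 (E = 1013 + 906 = 1919)
(1536/E - 1460/1301)*2 = (1536/1919 - 1460/1301)*2 = -803404/2496619*2 = -1606808/2496619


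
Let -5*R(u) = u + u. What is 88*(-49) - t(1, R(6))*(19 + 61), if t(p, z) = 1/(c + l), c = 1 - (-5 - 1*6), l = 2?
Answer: -30224/7 ≈ -4317.7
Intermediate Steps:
R(u) = -2*u/5 (R(u) = -(u + u)/5 = -2*u/5)
c = 12 (c = 1 - (-5 - 6) = 1 - 1*(-11) = 1 + 11 = 12)
t(p, z) = 1/14 (t(p, z) = 1/(12 + 2) = 1/14)
88*(-49) - t(1, R(6))*(19 + 61) = 88*(-49) - (19 + 61)/14 = -4312 - 80/14 = -4312 - 1*40/7 = -4312 - 40/7 = -30224/7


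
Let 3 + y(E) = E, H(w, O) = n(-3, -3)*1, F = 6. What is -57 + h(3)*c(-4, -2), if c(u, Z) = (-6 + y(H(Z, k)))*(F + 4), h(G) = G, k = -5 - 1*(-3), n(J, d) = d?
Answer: -417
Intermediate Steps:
k = -2 (k = -5 + 3 = -2)
H(w, O) = -3 (H(w, O) = -3*1 = -3)
y(E) = -3 + E
c(u, Z) = -120 (c(u, Z) = (-6 + (-3 - 3))*(6 + 4) = (-6 - 6)*10 = -12*10 = -120)
-57 + h(3)*c(-4, -2) = -57 + 3*(-120) = -57 - 360 = -417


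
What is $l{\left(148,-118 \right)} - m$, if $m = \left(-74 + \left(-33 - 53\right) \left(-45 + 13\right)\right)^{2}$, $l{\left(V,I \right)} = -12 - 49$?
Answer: $-7171745$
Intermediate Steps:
$l{\left(V,I \right)} = -61$ ($l{\left(V,I \right)} = -12 - 49 = -61$)
$m = 7171684$ ($m = \left(-74 - -2752\right)^{2} = \left(-74 + 2752\right)^{2} = 2678^{2} = 7171684$)
$l{\left(148,-118 \right)} - m = -61 - 7171684 = -7171745$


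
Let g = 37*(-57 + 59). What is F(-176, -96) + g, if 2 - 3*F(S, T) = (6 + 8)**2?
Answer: 28/3 ≈ 9.3333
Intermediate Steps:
F(S, T) = -194/3 (F(S, T) = 2/3 - (6 + 8)**2/3 = 2/3 - 1/3*14**2 = 2/3 - 1/3*196 = 2/3 - 196/3 = -194/3)
g = 74 (g = 37*2 = 74)
F(-176, -96) + g = -194/3 + 74 = 28/3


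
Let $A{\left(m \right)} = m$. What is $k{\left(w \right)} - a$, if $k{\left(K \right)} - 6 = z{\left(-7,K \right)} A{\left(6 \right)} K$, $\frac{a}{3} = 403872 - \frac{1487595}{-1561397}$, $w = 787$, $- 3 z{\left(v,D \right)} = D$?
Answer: $- \frac{3825970478941}{1561397} \approx -2.4504 \cdot 10^{6}$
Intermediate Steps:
$z{\left(v,D \right)} = - \frac{D}{3}$
$a = \frac{1891818050337}{1561397}$ ($a = 3 \left(403872 - \frac{1487595}{-1561397}\right) = 3 \left(403872 - - \frac{1487595}{1561397}\right) = 3 \left(403872 + \frac{1487595}{1561397}\right) = 3 \cdot \frac{630606016779}{1561397} = \frac{1891818050337}{1561397} \approx 1.2116 \cdot 10^{6}$)
$k{\left(K \right)} = 6 - 2 K^{2}$ ($k{\left(K \right)} = 6 + - \frac{K}{3} \cdot 6 K = 6 + - 2 K K = 6 - 2 K^{2}$)
$k{\left(w \right)} - a = \left(6 - 2 \cdot 787^{2}\right) - \frac{1891818050337}{1561397} = \left(6 - 1238738\right) - \frac{1891818050337}{1561397} = -1238732 - \frac{1891818050337}{1561397} = - \frac{3825970478941}{1561397}$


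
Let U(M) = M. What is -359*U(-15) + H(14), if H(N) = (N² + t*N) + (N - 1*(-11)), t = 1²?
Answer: 5620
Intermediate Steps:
t = 1
H(N) = 11 + N² + 2*N (H(N) = (N² + 1*N) + (N - 1*(-11)) = (N² + N) + (N + 11) = (N + N²) + (11 + N) = 11 + N² + 2*N)
-359*U(-15) + H(14) = -359*(-15) + (11 + 14² + 2*14) = 5385 + (11 + 196 + 28) = 5385 + 235 = 5620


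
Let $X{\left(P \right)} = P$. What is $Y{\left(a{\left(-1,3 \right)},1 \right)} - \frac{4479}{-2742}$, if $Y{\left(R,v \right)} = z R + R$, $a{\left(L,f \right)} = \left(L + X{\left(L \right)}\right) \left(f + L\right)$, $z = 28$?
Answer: $- \frac{104531}{914} \approx -114.37$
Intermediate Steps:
$a{\left(L,f \right)} = 2 L \left(L + f\right)$ ($a{\left(L,f \right)} = \left(L + L\right) \left(f + L\right) = 2 L \left(L + f\right)$)
$Y{\left(R,v \right)} = 29 R$ ($Y{\left(R,v \right)} = 28 R + R = 29 R$)
$Y{\left(a{\left(-1,3 \right)},1 \right)} - \frac{4479}{-2742} = 29 \cdot 2 \left(-1\right) \left(-1 + 3\right) - \frac{4479}{-2742} = 29 \cdot 2 \left(-1\right) 2 - 4479 \left(- \frac{1}{2742}\right) = 29 \left(-4\right) - - \frac{1493}{914} = -116 + \frac{1493}{914} = - \frac{104531}{914}$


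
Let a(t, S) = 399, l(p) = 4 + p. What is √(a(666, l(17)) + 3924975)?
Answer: √3925374 ≈ 1981.3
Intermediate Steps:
√(a(666, l(17)) + 3924975) = √(399 + 3924975) = √3925374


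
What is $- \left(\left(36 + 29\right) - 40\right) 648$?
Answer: $-16200$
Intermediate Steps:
$- \left(\left(36 + 29\right) - 40\right) 648 = - \left(65 - 40\right) 648 = - 25 \cdot 648 = \left(-1\right) 16200 = -16200$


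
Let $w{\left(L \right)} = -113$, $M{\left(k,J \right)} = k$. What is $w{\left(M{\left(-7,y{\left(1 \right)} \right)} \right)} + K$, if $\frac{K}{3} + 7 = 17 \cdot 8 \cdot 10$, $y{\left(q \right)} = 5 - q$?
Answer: $3946$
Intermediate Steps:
$K = 4059$ ($K = -21 + 3 \cdot 17 \cdot 8 \cdot 10 = -21 + 3 \cdot 136 \cdot 10 = -21 + 3 \cdot 1360 = -21 + 4080 = 4059$)
$w{\left(M{\left(-7,y{\left(1 \right)} \right)} \right)} + K = -113 + 4059 = 3946$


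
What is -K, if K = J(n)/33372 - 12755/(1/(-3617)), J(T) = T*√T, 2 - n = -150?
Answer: -46134835 - 76*√38/8343 ≈ -4.6135e+7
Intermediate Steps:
n = 152 (n = 2 - 1*(-150) = 2 + 150 = 152)
J(T) = T^(3/2)
K = 46134835 + 76*√38/8343 (K = 152^(3/2)/33372 - 12755/(1/(-3617)) = (304*√38)*(1/33372) - 12755/(-1/3617) = 76*√38/8343 - 12755*(-3617) = 76*√38/8343 + 46134835 = 46134835 + 76*√38/8343 ≈ 4.6135e+7)
-K = -(46134835 + 76*√38/8343) = -46134835 - 76*√38/8343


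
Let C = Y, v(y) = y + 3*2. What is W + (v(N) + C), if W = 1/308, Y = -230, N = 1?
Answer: -68683/308 ≈ -223.00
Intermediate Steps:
v(y) = 6 + y (v(y) = y + 6 = 6 + y)
C = -230
W = 1/308 ≈ 0.0032468
W + (v(N) + C) = 1/308 + ((6 + 1) - 230) = 1/308 + (7 - 230) = 1/308 - 223 = -68683/308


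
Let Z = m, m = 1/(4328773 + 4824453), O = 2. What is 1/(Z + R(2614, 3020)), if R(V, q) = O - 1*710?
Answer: -9153226/6480484007 ≈ -0.0014124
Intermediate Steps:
m = 1/9153226 ≈ 1.0925e-7
R(V, q) = -708 (R(V, q) = 2 - 1*710 = 2 - 710 = -708)
Z = 1/9153226 ≈ 1.0925e-7
1/(Z + R(2614, 3020)) = 1/(1/9153226 - 708) = 1/(-6480484007/9153226) = -9153226/6480484007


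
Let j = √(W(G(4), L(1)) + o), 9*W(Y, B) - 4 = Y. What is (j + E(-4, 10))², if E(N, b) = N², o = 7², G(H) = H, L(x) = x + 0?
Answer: (48 + √449)²/9 ≈ 531.91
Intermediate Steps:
L(x) = x
W(Y, B) = 4/9 + Y/9
o = 49
j = √449/3 (j = √((4/9 + (⅑)*4) + 49) = √((4/9 + 4/9) + 49) = √(8/9 + 49) = √(449/9) = √449/3 ≈ 7.0632)
(j + E(-4, 10))² = (√449/3 + (-4)²)² = (√449/3 + 16)² = (16 + √449/3)²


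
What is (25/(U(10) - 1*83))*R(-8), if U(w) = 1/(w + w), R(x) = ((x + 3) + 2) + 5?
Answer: -1000/1659 ≈ -0.60277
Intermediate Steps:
R(x) = 10 + x (R(x) = ((3 + x) + 2) + 5 = (5 + x) + 5 = 10 + x)
U(w) = 1/(2*w)
(25/(U(10) - 1*83))*R(-8) = (25/((½)/10 - 1*83))*(10 - 8) = (25/((½)*(⅒) - 83))*2 = (25/(1/20 - 83))*2 = (25/(-1659/20))*2 = (25*(-20/1659))*2 = -500/1659*2 = -1000/1659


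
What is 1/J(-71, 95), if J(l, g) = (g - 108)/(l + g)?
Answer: -24/13 ≈ -1.8462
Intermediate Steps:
J(l, g) = (-108 + g)/(g + l)
1/J(-71, 95) = 1/((-108 + 95)/(95 - 71)) = 1/(-13/24) = -24/13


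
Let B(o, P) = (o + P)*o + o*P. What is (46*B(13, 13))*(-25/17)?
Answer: -583050/17 ≈ -34297.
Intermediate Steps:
B(o, P) = P*o + o*(P + o) (B(o, P) = (P + o)*o + P*o = o*(P + o) + P*o = P*o + o*(P + o))
(46*B(13, 13))*(-25/17) = (46*(13*(13 + 2*13)))*(-25/17) = (46*(13*(13 + 26)))*(-25*1/17) = (46*(13*39))*(-25/17) = (46*507)*(-25/17) = 23322*(-25/17) = -583050/17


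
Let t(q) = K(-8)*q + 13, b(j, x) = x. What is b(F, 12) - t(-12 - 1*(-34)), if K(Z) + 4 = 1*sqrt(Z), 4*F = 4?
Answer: 87 - 44*I*sqrt(2) ≈ 87.0 - 62.225*I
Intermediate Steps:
F = 1 (F = (1/4)*4 = 1)
K(Z) = -4 + sqrt(Z) (K(Z) = -4 + 1*sqrt(Z) = -4 + sqrt(Z))
t(q) = 13 + q*(-4 + 2*I*sqrt(2)) (t(q) = (-4 + sqrt(-8))*q + 13 = (-4 + 2*I*sqrt(2))*q + 13 = q*(-4 + 2*I*sqrt(2)) + 13 = 13 + q*(-4 + 2*I*sqrt(2)))
b(F, 12) - t(-12 - 1*(-34)) = 12 - (13 - 2*(-12 - 1*(-34))*(2 - I*sqrt(2))) = 12 - (13 - 2*(-12 + 34)*(2 - I*sqrt(2))) = 12 - (13 - 2*22*(2 - I*sqrt(2))) = 12 - (13 + (-88 + 44*I*sqrt(2))) = 12 - (-75 + 44*I*sqrt(2)) = 12 + (75 - 44*I*sqrt(2)) = 87 - 44*I*sqrt(2)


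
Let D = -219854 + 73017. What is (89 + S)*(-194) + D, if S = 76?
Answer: -178847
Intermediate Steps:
D = -146837
(89 + S)*(-194) + D = (89 + 76)*(-194) - 146837 = 165*(-194) - 146837 = -32010 - 146837 = -178847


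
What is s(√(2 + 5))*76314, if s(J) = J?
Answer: 76314*√7 ≈ 2.0191e+5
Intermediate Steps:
s(√(2 + 5))*76314 = √(2 + 5)*76314 = √7*76314 = 76314*√7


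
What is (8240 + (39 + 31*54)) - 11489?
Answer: -1536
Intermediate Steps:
(8240 + (39 + 31*54)) - 11489 = (8240 + (39 + 1674)) - 11489 = (8240 + 1713) - 11489 = 9953 - 11489 = -1536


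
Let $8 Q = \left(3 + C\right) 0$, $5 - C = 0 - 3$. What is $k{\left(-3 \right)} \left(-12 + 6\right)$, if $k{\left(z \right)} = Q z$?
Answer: $0$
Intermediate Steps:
$C = 8$ ($C = 5 - \left(0 - 3\right) = 5 - -3 = 5 + 3 = 8$)
$Q = 0$ ($Q = \frac{\left(3 + 8\right) 0}{8} = \frac{11 \cdot 0}{8} = \frac{1}{8} \cdot 0 = 0$)
$k{\left(z \right)} = 0$ ($k{\left(z \right)} = 0 z = 0$)
$k{\left(-3 \right)} \left(-12 + 6\right) = 0 \left(-12 + 6\right) = 0 \left(-6\right) = 0$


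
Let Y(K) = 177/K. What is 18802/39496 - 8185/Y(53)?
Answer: -8565117163/3495396 ≈ -2450.4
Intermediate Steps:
18802/39496 - 8185/Y(53) = 18802/39496 - 8185/(177/53) = 18802*(1/39496) - 8185/(177*(1/53)) = 9401/19748 - 8185/177/53 = 9401/19748 - 8185*53/177 = 9401/19748 - 433805/177 = -8565117163/3495396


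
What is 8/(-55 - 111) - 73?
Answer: -6063/83 ≈ -73.048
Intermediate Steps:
8/(-55 - 111) - 73 = 8/(-166) - 73 = -1/166*8 - 73 = -4/83 - 73 = -6063/83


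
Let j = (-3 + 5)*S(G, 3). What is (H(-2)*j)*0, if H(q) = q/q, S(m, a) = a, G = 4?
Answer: 0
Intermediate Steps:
H(q) = 1
j = 6 (j = (-3 + 5)*3 = 2*3 = 6)
(H(-2)*j)*0 = (1*6)*0 = 6*0 = 0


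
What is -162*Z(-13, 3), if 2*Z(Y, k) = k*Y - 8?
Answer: 3807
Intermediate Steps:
Z(Y, k) = -4 + Y*k/2 (Z(Y, k) = (k*Y - 8)/2 = (Y*k - 8)/2 = (-8 + Y*k)/2 = -4 + Y*k/2)
-162*Z(-13, 3) = -162*(-4 + (½)*(-13)*3) = -162*(-4 - 39/2) = -162*(-47/2) = 3807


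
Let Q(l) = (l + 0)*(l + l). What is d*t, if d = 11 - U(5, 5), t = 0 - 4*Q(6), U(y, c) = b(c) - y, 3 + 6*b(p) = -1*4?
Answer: -4944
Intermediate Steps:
b(p) = -7/6 (b(p) = -1/2 + (-1*4)/6 = -1/2 + (1/6)*(-4) = -1/2 - 2/3 = -7/6)
U(y, c) = -7/6 - y
Q(l) = 2*l**2 (Q(l) = l*(2*l) = 2*l**2)
t = -288 (t = 0 - 8*6**2 = 0 - 8*36 = 0 - 4*72 = 0 - 288 = -288)
d = 103/6 (d = 11 - (-7/6 - 1*5) = 11 - (-7/6 - 5) = 11 - 1*(-37/6) = 11 + 37/6 = 103/6 ≈ 17.167)
d*t = (103/6)*(-288) = -4944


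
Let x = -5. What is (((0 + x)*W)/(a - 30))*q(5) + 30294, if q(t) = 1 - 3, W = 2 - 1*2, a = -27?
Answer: 30294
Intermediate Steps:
W = 0 (W = 2 - 2 = 0)
q(t) = -2
(((0 + x)*W)/(a - 30))*q(5) + 30294 = (((0 - 5)*0)/(-27 - 30))*(-2) + 30294 = (-5*0/(-57))*(-2) + 30294 = (0*(-1/57))*(-2) + 30294 = 0*(-2) + 30294 = 0 + 30294 = 30294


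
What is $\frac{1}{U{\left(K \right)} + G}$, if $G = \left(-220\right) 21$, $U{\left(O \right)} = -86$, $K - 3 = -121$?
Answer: $- \frac{1}{4706} \approx -0.00021249$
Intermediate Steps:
$K = -118$ ($K = 3 - 121 = -118$)
$G = -4620$
$\frac{1}{U{\left(K \right)} + G} = \frac{1}{-86 - 4620} = \frac{1}{-4706} = - \frac{1}{4706}$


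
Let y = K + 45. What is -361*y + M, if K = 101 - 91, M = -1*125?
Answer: -19980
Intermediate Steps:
M = -125
K = 10
y = 55 (y = 10 + 45 = 55)
-361*y + M = -361*55 - 125 = -19855 - 125 = -19980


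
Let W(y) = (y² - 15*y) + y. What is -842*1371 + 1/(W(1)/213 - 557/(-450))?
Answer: -43401268104/37597 ≈ -1.1544e+6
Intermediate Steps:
W(y) = y² - 14*y
-842*1371 + 1/(W(1)/213 - 557/(-450)) = -842*1371 + 1/((1*(-14 + 1))/213 - 557/(-450)) = -1154382 + 1/((1*(-13))*(1/213) - 557*(-1/450)) = -1154382 + 1/(-13*1/213 + 557/450) = -1154382 + 1/(-13/213 + 557/450) = -1154382 + 1/(37597/31950) = -1154382 + 31950/37597 = -43401268104/37597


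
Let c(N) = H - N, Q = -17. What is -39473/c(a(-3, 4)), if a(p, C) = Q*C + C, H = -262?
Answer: 39473/198 ≈ 199.36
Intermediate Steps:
a(p, C) = -16*C (a(p, C) = -17*C + C = -16*C)
c(N) = -262 - N
-39473/c(a(-3, 4)) = -39473/(-262 - (-16)*4) = -39473/(-262 - 1*(-64)) = -39473/(-262 + 64) = -39473/(-198) = -39473*(-1/198) = 39473/198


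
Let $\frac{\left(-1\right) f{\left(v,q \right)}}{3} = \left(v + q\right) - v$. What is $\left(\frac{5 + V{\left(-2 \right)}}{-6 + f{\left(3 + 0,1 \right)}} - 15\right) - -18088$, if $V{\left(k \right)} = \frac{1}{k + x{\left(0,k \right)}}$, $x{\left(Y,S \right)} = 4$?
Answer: $\frac{325303}{18} \approx 18072.0$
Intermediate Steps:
$f{\left(v,q \right)} = - 3 q$ ($f{\left(v,q \right)} = - 3 \left(\left(v + q\right) - v\right) = - 3 \left(\left(q + v\right) - v\right) = - 3 q$)
$V{\left(k \right)} = \frac{1}{4 + k}$ ($V{\left(k \right)} = \frac{1}{k + 4} = \frac{1}{4 + k}$)
$\left(\frac{5 + V{\left(-2 \right)}}{-6 + f{\left(3 + 0,1 \right)}} - 15\right) - -18088 = \left(\frac{5 + \frac{1}{4 - 2}}{-6 - 3} - 15\right) - -18088 = \left(\frac{5 + \frac{1}{2}}{-6 - 3} - 15\right) + 18088 = \left(\frac{5 + \frac{1}{2}}{-9} - 15\right) + 18088 = \left(\frac{11}{2} \left(- \frac{1}{9}\right) - 15\right) + 18088 = \left(- \frac{11}{18} - 15\right) + 18088 = - \frac{281}{18} + 18088 = \frac{325303}{18}$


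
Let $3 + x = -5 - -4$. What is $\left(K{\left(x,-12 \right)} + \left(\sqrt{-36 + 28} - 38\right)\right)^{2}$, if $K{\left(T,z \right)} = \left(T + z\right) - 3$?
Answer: $3241 - 228 i \sqrt{2} \approx 3241.0 - 322.44 i$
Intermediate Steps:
$x = -4$ ($x = -3 - 1 = -4$)
$K{\left(T,z \right)} = -3 + T + z$
$\left(K{\left(x,-12 \right)} + \left(\sqrt{-36 + 28} - 38\right)\right)^{2} = \left(\left(-3 - 4 - 12\right) + \left(\sqrt{-36 + 28} - 38\right)\right)^{2} = \left(-19 - \left(38 - \sqrt{-8}\right)\right)^{2} = \left(-19 - \left(38 - 2 i \sqrt{2}\right)\right)^{2} = \left(-57 + 2 i \sqrt{2}\right)^{2}$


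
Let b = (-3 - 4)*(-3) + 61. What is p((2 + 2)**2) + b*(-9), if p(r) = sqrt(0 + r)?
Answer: -734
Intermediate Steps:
b = 82 (b = -7*(-3) + 61 = 21 + 61 = 82)
p(r) = sqrt(r)
p((2 + 2)**2) + b*(-9) = sqrt((2 + 2)**2) + 82*(-9) = sqrt(4**2) - 738 = sqrt(16) - 738 = 4 - 738 = -734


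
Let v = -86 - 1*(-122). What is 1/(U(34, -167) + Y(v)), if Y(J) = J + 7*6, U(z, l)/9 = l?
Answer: -1/1425 ≈ -0.00070175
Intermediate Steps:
U(z, l) = 9*l
v = 36 (v = -86 + 122 = 36)
Y(J) = 42 + J (Y(J) = J + 42 = 42 + J)
1/(U(34, -167) + Y(v)) = 1/(9*(-167) + (42 + 36)) = 1/(-1503 + 78) = 1/(-1425) = -1/1425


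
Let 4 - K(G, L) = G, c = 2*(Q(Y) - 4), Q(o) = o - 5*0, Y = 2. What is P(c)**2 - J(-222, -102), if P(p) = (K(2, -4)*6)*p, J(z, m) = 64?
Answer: 2240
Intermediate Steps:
Q(o) = o (Q(o) = o + 0 = o)
c = -4 (c = 2*(2 - 4) = 2*(-2) = -4)
K(G, L) = 4 - G
P(p) = 12*p (P(p) = ((4 - 1*2)*6)*p = ((4 - 2)*6)*p = (2*6)*p = 12*p)
P(c)**2 - J(-222, -102) = (12*(-4))**2 - 1*64 = (-48)**2 - 64 = 2304 - 64 = 2240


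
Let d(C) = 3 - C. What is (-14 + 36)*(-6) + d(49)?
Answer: -178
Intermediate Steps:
(-14 + 36)*(-6) + d(49) = (-14 + 36)*(-6) + (3 - 1*49) = 22*(-6) + (3 - 49) = -132 - 46 = -178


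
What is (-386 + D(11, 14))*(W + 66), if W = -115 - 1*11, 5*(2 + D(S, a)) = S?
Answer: 23148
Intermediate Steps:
D(S, a) = -2 + S/5
W = -126 (W = -115 - 11 = -126)
(-386 + D(11, 14))*(W + 66) = (-386 + (-2 + (⅕)*11))*(-126 + 66) = (-386 + (-2 + 11/5))*(-60) = (-386 + ⅕)*(-60) = -1929/5*(-60) = 23148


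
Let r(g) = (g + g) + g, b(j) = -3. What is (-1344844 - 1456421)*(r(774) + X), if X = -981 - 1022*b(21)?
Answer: -12345174855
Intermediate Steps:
r(g) = 3*g (r(g) = 2*g + g = 3*g)
X = 2085 (X = -981 - 1022*(-3) = -981 + 3066 = 2085)
(-1344844 - 1456421)*(r(774) + X) = (-1344844 - 1456421)*(3*774 + 2085) = -2801265*(2322 + 2085) = -2801265*4407 = -12345174855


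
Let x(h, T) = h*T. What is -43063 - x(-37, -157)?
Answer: -48872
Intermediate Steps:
x(h, T) = T*h
-43063 - x(-37, -157) = -43063 - (-157)*(-37) = -43063 - 1*5809 = -43063 - 5809 = -48872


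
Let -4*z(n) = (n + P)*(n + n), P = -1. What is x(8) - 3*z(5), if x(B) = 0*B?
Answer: 30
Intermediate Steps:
x(B) = 0
z(n) = -n*(-1 + n)/2 (z(n) = -(n - 1)*(n + n)/4 = -(-1 + n)*2*n/4 = -n*(-1 + n)/2)
x(8) - 3*z(5) = 0 - 3*5*(1 - 1*5)/2 = 0 - 3*5*(1 - 5)/2 = 0 - 3*5*(-4)/2 = 0 - 3*(-10) = 0 + 30 = 30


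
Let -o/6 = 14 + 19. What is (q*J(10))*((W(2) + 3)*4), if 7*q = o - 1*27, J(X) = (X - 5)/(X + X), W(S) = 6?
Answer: -2025/7 ≈ -289.29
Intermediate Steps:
o = -198 (o = -6*(14 + 19) = -6*33 = -198)
J(X) = (-5 + X)/(2*X) (J(X) = (-5 + X)/((2*X)) = (-5 + X)*(1/(2*X)) = (-5 + X)/(2*X))
q = -225/7 (q = (-198 - 1*27)/7 = (-198 - 27)/7 = (⅐)*(-225) = -225/7 ≈ -32.143)
(q*J(10))*((W(2) + 3)*4) = (-225*(-5 + 10)/(14*10))*((6 + 3)*4) = (-225*5/(14*10))*(9*4) = -225/7*¼*36 = -225/28*36 = -2025/7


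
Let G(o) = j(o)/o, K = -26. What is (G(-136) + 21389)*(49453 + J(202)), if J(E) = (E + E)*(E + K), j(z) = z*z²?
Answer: 4808415945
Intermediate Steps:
j(z) = z³
G(o) = o² (G(o) = o³/o = o²)
J(E) = 2*E*(-26 + E) (J(E) = (E + E)*(E - 26) = (2*E)*(-26 + E) = 2*E*(-26 + E))
(G(-136) + 21389)*(49453 + J(202)) = ((-136)² + 21389)*(49453 + 2*202*(-26 + 202)) = (18496 + 21389)*(49453 + 2*202*176) = 39885*(49453 + 71104) = 39885*120557 = 4808415945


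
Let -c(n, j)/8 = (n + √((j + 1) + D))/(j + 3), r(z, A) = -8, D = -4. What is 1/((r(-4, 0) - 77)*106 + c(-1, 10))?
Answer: -761293/6858781218 + 26*√7/3429390609 ≈ -0.00011098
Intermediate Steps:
c(n, j) = -8*(n + √(-3 + j))/(3 + j) (c(n, j) = -8*(n + √((j + 1) - 4))/(j + 3) = -8*(n + √((1 + j) - 4))/(3 + j) = -8*(n + √(-3 + j))/(3 + j))
1/((r(-4, 0) - 77)*106 + c(-1, 10)) = 1/((-8 - 77)*106 + 8*(-1*(-1) - √(-3 + 10))/(3 + 10)) = 1/(-85*106 + 8*(1 - √7)/13) = 1/(-9010 + 8*(1/13)*(1 - √7)) = 1/(-9010 + (8/13 - 8*√7/13)) = 1/(-117122/13 - 8*√7/13)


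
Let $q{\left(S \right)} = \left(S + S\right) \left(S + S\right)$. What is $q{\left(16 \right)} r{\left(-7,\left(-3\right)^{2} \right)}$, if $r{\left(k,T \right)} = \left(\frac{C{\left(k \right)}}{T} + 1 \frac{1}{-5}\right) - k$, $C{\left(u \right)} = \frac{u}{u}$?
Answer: $\frac{318464}{45} \approx 7077.0$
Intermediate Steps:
$C{\left(u \right)} = 1$
$q{\left(S \right)} = 4 S^{2}$ ($q{\left(S \right)} = 2 S 2 S = 4 S^{2}$)
$r{\left(k,T \right)} = - \frac{1}{5} + \frac{1}{T} - k$ ($r{\left(k,T \right)} = \left(1 \frac{1}{T} + 1 \frac{1}{-5}\right) - k = \left(\frac{1}{T} + 1 \left(- \frac{1}{5}\right)\right) - k = \left(\frac{1}{T} - \frac{1}{5}\right) - k = \left(- \frac{1}{5} + \frac{1}{T}\right) - k = - \frac{1}{5} + \frac{1}{T} - k$)
$q{\left(16 \right)} r{\left(-7,\left(-3\right)^{2} \right)} = 4 \cdot 16^{2} \left(- \frac{1}{5} + \frac{1}{\left(-3\right)^{2}} - -7\right) = 4 \cdot 256 \left(- \frac{1}{5} + \frac{1}{9} + 7\right) = 1024 \left(- \frac{1}{5} + \frac{1}{9} + 7\right) = 1024 \cdot \frac{311}{45} = \frac{318464}{45}$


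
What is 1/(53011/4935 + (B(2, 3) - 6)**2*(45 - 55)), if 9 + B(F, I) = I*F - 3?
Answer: -705/1007627 ≈ -0.00069966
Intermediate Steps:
B(F, I) = -12 + F*I (B(F, I) = -9 + (I*F - 3) = -9 + (F*I - 3) = -9 + (-3 + F*I) = -12 + F*I)
1/(53011/4935 + (B(2, 3) - 6)**2*(45 - 55)) = 1/(53011/4935 + ((-12 + 2*3) - 6)**2*(45 - 55)) = 1/(53011*(1/4935) + ((-12 + 6) - 6)**2*(-10)) = 1/(7573/705 + (-6 - 6)**2*(-10)) = 1/(7573/705 + (-12)**2*(-10)) = 1/(7573/705 + 144*(-10)) = 1/(7573/705 - 1440) = 1/(-1007627/705) = -705/1007627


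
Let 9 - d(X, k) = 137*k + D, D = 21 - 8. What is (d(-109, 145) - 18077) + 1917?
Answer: -36029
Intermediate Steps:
D = 13
d(X, k) = -4 - 137*k (d(X, k) = 9 - (137*k + 13) = 9 - (13 + 137*k) = 9 + (-13 - 137*k) = -4 - 137*k)
(d(-109, 145) - 18077) + 1917 = ((-4 - 137*145) - 18077) + 1917 = ((-4 - 19865) - 18077) + 1917 = (-19869 - 18077) + 1917 = -37946 + 1917 = -36029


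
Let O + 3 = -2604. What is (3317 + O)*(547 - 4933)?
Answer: -3114060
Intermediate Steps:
O = -2607 (O = -3 - 2604 = -2607)
(3317 + O)*(547 - 4933) = (3317 - 2607)*(547 - 4933) = 710*(-4386) = -3114060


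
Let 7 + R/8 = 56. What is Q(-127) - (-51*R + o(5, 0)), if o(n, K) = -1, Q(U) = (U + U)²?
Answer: 84509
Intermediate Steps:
Q(U) = 4*U² (Q(U) = (2*U)² = 4*U²)
R = 392 (R = -56 + 8*56 = -56 + 448 = 392)
Q(-127) - (-51*R + o(5, 0)) = 4*(-127)² - (-51*392 - 1) = 4*16129 - (-19992 - 1) = 64516 - 1*(-19993) = 64516 + 19993 = 84509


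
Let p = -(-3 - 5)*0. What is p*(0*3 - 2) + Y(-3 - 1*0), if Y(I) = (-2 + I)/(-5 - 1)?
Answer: ⅚ ≈ 0.83333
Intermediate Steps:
Y(I) = ⅓ - I/6 (Y(I) = (-2 + I)/(-6) = (-2 + I)*(-⅙) = ⅓ - I/6)
p = 0 (p = -(-8)*0 = -1*0 = 0)
p*(0*3 - 2) + Y(-3 - 1*0) = 0*(0*3 - 2) + (⅓ - (-3 - 1*0)/6) = 0*(0 - 2) + (⅓ - (-3 + 0)/6) = 0*(-2) + (⅓ - ⅙*(-3)) = 0 + (⅓ + ½) = 0 + ⅚ = ⅚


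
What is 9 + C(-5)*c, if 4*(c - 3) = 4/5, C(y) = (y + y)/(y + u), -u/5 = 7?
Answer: 49/5 ≈ 9.8000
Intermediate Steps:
u = -35 (u = -5*7 = -35)
C(y) = 2*y/(-35 + y) (C(y) = (y + y)/(y - 35) = (2*y)/(-35 + y) = 2*y/(-35 + y))
c = 16/5 (c = 3 + (4/5)/4 = 3 + (4*(⅕))/4 = 3 + (¼)*(⅘) = 3 + ⅕ = 16/5 ≈ 3.2000)
9 + C(-5)*c = 9 + (2*(-5)/(-35 - 5))*(16/5) = 9 + (2*(-5)/(-40))*(16/5) = 9 + (2*(-5)*(-1/40))*(16/5) = 9 + (¼)*(16/5) = 9 + ⅘ = 49/5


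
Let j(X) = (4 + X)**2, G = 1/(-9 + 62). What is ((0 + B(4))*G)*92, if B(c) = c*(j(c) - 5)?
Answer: 21712/53 ≈ 409.66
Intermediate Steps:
G = 1/53 ≈ 0.018868
B(c) = c*(-5 + (4 + c)**2) (B(c) = c*((4 + c)**2 - 5) = c*(-5 + (4 + c)**2))
((0 + B(4))*G)*92 = ((0 + 4*(-5 + (4 + 4)**2))*(1/53))*92 = ((0 + 4*(-5 + 8**2))*(1/53))*92 = ((0 + 4*(-5 + 64))*(1/53))*92 = ((0 + 4*59)*(1/53))*92 = ((0 + 236)*(1/53))*92 = (236*(1/53))*92 = (236/53)*92 = 21712/53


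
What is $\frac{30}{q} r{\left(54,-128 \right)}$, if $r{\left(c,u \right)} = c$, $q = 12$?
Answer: $135$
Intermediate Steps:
$\frac{30}{q} r{\left(54,-128 \right)} = \frac{30}{12} \cdot 54 = 30 \cdot \frac{1}{12} \cdot 54 = \frac{5}{2} \cdot 54 = 135$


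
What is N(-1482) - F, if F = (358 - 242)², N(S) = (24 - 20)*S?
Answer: -19384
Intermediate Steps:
N(S) = 4*S
F = 13456 (F = 116² = 13456)
N(-1482) - F = 4*(-1482) - 1*13456 = -5928 - 13456 = -19384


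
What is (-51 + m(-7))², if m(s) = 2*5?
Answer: 1681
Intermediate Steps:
m(s) = 10
(-51 + m(-7))² = (-51 + 10)² = (-41)² = 1681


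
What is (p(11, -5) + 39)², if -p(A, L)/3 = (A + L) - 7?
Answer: 1764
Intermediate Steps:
p(A, L) = 21 - 3*A - 3*L (p(A, L) = -3*((A + L) - 7) = -3*(-7 + A + L) = 21 - 3*A - 3*L)
(p(11, -5) + 39)² = ((21 - 3*11 - 3*(-5)) + 39)² = ((21 - 33 + 15) + 39)² = (3 + 39)² = 42² = 1764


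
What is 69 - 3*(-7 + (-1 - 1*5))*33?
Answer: 1356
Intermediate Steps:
69 - 3*(-7 + (-1 - 1*5))*33 = 69 - 3*(-7 + (-1 - 5))*33 = 69 - 3*(-7 - 6)*33 = 69 - 3*(-13)*33 = 69 + 39*33 = 69 + 1287 = 1356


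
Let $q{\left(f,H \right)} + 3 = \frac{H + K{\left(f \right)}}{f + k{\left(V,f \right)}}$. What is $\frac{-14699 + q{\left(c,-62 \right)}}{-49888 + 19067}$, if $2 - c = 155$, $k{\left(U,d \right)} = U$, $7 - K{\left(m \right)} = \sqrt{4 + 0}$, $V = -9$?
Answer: $\frac{793889}{1664334} \approx 0.477$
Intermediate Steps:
$K{\left(m \right)} = 5$ ($K{\left(m \right)} = 7 - \sqrt{4 + 0} = 7 - \sqrt{4} = 7 - 2 = 5$)
$c = -153$ ($c = 2 - 155 = -153$)
$q{\left(f,H \right)} = -3 + \frac{5 + H}{-9 + f}$ ($q{\left(f,H \right)} = -3 + \frac{H + 5}{f - 9} = -3 + \frac{5 + H}{-9 + f}$)
$\frac{-14699 + q{\left(c,-62 \right)}}{-49888 + 19067} = \frac{-14699 + \frac{32 - 62 - -459}{-9 - 153}}{-49888 + 19067} = \frac{-14699 + \frac{32 - 62 + 459}{-162}}{-30821} = \left(-14699 - \frac{143}{54}\right) \left(- \frac{1}{30821}\right) = \left(- \frac{793889}{54}\right) \left(- \frac{1}{30821}\right) = \frac{793889}{1664334}$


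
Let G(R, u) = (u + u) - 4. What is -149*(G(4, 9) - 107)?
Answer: 13857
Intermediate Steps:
G(R, u) = -4 + 2*u (G(R, u) = 2*u - 4 = -4 + 2*u)
-149*(G(4, 9) - 107) = -149*((-4 + 2*9) - 107) = -149*((-4 + 18) - 107) = -149*(14 - 107) = -149*(-93) = 13857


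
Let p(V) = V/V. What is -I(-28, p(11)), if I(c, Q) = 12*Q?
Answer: -12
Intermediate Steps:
p(V) = 1
-I(-28, p(11)) = -12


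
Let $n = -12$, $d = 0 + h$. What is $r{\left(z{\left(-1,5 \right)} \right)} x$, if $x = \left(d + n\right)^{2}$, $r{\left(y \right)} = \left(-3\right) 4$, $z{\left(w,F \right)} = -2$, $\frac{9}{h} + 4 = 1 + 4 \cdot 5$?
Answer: $- \frac{456300}{289} \approx -1578.9$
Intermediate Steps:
$h = \frac{9}{17}$ ($h = \frac{9}{-4 + \left(1 + 4 \cdot 5\right)} = \frac{9}{-4 + \left(1 + 20\right)} = \frac{9}{-4 + 21} = \frac{9}{17} \approx 0.52941$)
$d = \frac{9}{17}$ ($d = 0 + \frac{9}{17} = \frac{9}{17} \approx 0.52941$)
$r{\left(y \right)} = -12$
$x = \frac{38025}{289}$ ($x = \left(\frac{9}{17} - 12\right)^{2} = \left(- \frac{195}{17}\right)^{2} = \frac{38025}{289} \approx 131.57$)
$r{\left(z{\left(-1,5 \right)} \right)} x = \left(-12\right) \frac{38025}{289} = - \frac{456300}{289}$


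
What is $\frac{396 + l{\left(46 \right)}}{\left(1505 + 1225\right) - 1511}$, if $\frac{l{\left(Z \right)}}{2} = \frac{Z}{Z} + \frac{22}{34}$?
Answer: $\frac{6788}{20723} \approx 0.32756$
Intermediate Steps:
$l{\left(Z \right)} = \frac{56}{17}$ ($l{\left(Z \right)} = 2 \left(\frac{Z}{Z} + \frac{22}{34}\right) = 2 \left(1 + 22 \cdot \frac{1}{34}\right) = 2 \left(1 + \frac{11}{17}\right) = 2 \cdot \frac{28}{17} = \frac{56}{17}$)
$\frac{396 + l{\left(46 \right)}}{\left(1505 + 1225\right) - 1511} = \frac{396 + \frac{56}{17}}{\left(1505 + 1225\right) - 1511} = \frac{6788}{17 \left(2730 - 1511\right)} = \frac{6788}{17 \cdot 1219} = \frac{6788}{17} \cdot \frac{1}{1219} = \frac{6788}{20723}$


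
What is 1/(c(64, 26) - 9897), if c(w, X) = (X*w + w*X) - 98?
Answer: -1/6667 ≈ -0.00014999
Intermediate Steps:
c(w, X) = -98 + 2*X*w (c(w, X) = (X*w + X*w) - 98 = 2*X*w - 98 = -98 + 2*X*w)
1/(c(64, 26) - 9897) = 1/((-98 + 2*26*64) - 9897) = 1/((-98 + 3328) - 9897) = 1/(3230 - 9897) = 1/(-6667) = -1/6667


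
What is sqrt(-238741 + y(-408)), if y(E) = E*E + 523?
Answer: I*sqrt(71754) ≈ 267.87*I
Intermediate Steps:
y(E) = 523 + E**2 (y(E) = E**2 + 523 = 523 + E**2)
sqrt(-238741 + y(-408)) = sqrt(-238741 + (523 + (-408)**2)) = sqrt(-238741 + (523 + 166464)) = sqrt(-238741 + 166987) = sqrt(-71754) = I*sqrt(71754)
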